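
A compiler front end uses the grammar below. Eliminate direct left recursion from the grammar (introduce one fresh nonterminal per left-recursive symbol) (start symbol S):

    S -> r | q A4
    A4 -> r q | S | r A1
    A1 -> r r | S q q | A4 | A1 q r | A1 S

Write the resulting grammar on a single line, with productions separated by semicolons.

Directly left-recursive nonterminal: A1.
For A1: α = {q r, S}, β = {r r, S q q, A4}. Rewrite as A1 → β A1' and A1' → α A1' | ε.

S -> r | q A4; A4 -> r q | S | r A1; A1 -> r r A1' | S q q A1' | A4 A1'; A1' -> q r A1' | S A1' | ε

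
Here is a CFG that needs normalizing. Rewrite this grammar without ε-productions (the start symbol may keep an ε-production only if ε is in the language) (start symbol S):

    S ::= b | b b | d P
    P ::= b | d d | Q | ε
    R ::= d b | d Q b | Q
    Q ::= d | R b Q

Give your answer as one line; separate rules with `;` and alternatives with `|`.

S ::= b | b b | d P | d; P ::= b | d d | Q; R ::= d b | d Q b | Q; Q ::= d | R b Q

Nullable set = {P}.
ε ∉ L(G), so no ε-production is kept.
Expand every rule over subsets of its nullable positions: S → d P gives d P | d.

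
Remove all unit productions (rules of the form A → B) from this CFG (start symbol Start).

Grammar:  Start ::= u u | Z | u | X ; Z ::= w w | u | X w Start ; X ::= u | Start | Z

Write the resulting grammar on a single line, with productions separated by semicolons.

Start ::= w w | u | X w Start | u u; Z ::= w w | u | X w Start; X ::= w w | u | X w Start | u u

Unit pairs: Start ⇒* {X, Z}; X ⇒* {Start, Z}.
For each unit pair (A, B), copy every non-unit production of B to A, then drop all unit productions.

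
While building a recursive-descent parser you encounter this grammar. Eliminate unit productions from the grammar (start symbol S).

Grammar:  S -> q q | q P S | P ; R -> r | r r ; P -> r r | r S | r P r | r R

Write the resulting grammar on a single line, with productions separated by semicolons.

Unit pairs: S ⇒* {P}.
Replace each nonterminal's rules with the union of the non-unit rules of every nonterminal it unit-derives.

S -> q q | q P S | r r | r S | r P r | r R; R -> r | r r; P -> r r | r S | r P r | r R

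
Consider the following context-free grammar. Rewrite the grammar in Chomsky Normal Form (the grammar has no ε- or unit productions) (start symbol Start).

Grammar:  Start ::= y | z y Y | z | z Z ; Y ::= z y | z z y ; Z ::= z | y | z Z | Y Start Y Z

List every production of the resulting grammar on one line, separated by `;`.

Introduce a nonterminal for each terminal appearing in a rule of length ≥ 2: X1 → z, X2 → y.
Binarize each right-hand side of length ≥ 3 by chaining fresh nonterminals (Y1, Y2, …): affected rules were Start → X1 X2 Y; Y → X1 X1 X2; Z → Y Start Y Z.

Start ::= y | X1 Y1 | z | X1 Z; Y ::= X1 X2 | X1 Y2; Z ::= z | y | X1 Z | Y Y3; X1 ::= z; X2 ::= y; Y1 ::= X2 Y; Y2 ::= X1 X2; Y3 ::= Start Y4; Y4 ::= Y Z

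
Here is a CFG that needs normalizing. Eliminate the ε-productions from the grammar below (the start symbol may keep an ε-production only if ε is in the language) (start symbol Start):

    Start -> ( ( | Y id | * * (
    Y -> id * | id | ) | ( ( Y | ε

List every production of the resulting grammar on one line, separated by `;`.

Nullable nonterminals: {Y}.
ε ∉ L(G), so no ε-production is kept.
Add the nullable-subset variants: Start → Y id gives Y id | id. Y → ( ( Y gives ( ( Y | ( (.

Start -> ( ( | Y id | id | * * (; Y -> id * | id | ) | ( ( Y | ( (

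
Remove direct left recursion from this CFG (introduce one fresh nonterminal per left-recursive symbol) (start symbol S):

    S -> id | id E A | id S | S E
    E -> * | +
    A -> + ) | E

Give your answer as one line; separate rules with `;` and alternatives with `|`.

S -> id S' | id E A S' | id S S'; E -> * | +; A -> + ) | E; S' -> E S' | ε

Directly left-recursive nonterminal: S.
For S: α = {E}, β = {id, id E A, id S}. Rewrite as S → β S' and S' → α S' | ε.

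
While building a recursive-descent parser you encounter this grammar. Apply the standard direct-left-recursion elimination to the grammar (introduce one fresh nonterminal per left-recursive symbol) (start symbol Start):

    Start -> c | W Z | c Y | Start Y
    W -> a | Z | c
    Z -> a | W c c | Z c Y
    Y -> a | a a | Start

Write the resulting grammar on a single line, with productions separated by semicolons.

Start -> c Start1 | W Z Start1 | c Y Start1; W -> a | Z | c; Z -> a Z1 | W c c Z1; Y -> a | a a | Start; Start1 -> Y Start1 | ε; Z1 -> c Y Z1 | ε

Start, Z are directly left-recursive.
For Start: α = {Y}, β = {c, W Z, c Y}. Rewrite as Start → β Start1 and Start1 → α Start1 | ε.
For Z: α = {c Y}, β = {a, W c c}. Rewrite as Z → β Z1 and Z1 → α Z1 | ε.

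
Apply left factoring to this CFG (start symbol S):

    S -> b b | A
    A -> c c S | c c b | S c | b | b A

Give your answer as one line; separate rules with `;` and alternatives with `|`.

A has alternatives sharing prefix 'c c': factor to A → c c A' with A' → S | b.
A has alternatives sharing prefix 'b': factor to A → b A'' with A'' → ε | A.

S -> b b | A; A -> S c | c c A' | b A''; A' -> S | b; A'' -> eps | A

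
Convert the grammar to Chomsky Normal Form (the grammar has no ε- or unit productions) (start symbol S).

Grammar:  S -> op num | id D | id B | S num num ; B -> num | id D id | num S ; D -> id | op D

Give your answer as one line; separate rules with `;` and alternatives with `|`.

Introduce a nonterminal for each terminal appearing in a rule of length ≥ 2: X1 → op, X2 → num, X3 → id.
Binarize each right-hand side of length ≥ 3 by chaining fresh nonterminals (Y1, Y2, …): affected rules were S → S X2 X2; B → X3 D X3.

S -> X1 X2 | X3 D | X3 B | S Y1; B -> num | X3 Y2 | X2 S; D -> id | X1 D; X1 -> op; X2 -> num; X3 -> id; Y1 -> X2 X2; Y2 -> D X3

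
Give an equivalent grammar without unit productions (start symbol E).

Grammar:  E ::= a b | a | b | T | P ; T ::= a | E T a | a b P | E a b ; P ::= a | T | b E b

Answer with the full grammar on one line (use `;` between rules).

Unit pairs: E ⇒* {P, T}; P ⇒* {T}.
For each unit pair (A, B), copy every non-unit production of B to A, then drop all unit productions.

E ::= a b | a | b | b E b | E T a | a b P | E a b; T ::= a | E T a | a b P | E a b; P ::= a | b E b | E T a | a b P | E a b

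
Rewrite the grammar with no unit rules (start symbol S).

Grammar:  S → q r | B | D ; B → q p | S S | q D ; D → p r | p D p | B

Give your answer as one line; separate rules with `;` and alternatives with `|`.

S → q p | S S | q D | p r | p D p | q r; B → q p | S S | q D; D → q p | S S | q D | p r | p D p

Unit pairs: D ⇒* {B}; S ⇒* {B, D}.
Replace each nonterminal's rules with the union of the non-unit rules of every nonterminal it unit-derives.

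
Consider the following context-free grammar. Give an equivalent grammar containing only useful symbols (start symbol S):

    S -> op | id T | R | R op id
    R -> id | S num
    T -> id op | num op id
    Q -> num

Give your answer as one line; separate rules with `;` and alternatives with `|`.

S -> op | id T | R | R op id; R -> id | S num; T -> id op | num op id

Generating nonterminals: {Q, R, S, T}.
Reachable from S after that: {R, S, T}.
Removed useless symbols: {Q} and every production mentioning them.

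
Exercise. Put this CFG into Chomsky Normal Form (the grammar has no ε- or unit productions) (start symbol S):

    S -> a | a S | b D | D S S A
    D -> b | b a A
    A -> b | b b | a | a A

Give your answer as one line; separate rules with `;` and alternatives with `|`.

Introduce a nonterminal for each terminal appearing in a rule of length ≥ 2: X1 → a, X2 → b.
Binarize each right-hand side of length ≥ 3 by chaining fresh nonterminals (Y1, Y2, …): affected rules were S → D S S A; D → X2 X1 A.

S -> a | X1 S | X2 D | D Y1; D -> b | X2 Y3; A -> b | X2 X2 | a | X1 A; X1 -> a; X2 -> b; Y1 -> S Y2; Y2 -> S A; Y3 -> X1 A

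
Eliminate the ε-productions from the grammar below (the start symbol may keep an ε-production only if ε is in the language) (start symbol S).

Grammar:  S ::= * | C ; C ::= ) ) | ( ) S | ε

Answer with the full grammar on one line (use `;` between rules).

Nullable nonterminals: {C, S}.
ε ∈ L(G) since S is nullable, so keep S → ε.
For each production, add variants omitting each subset of nullable occurrences: C → ( ) S gives ( ) S | ( ).

S ::= * | C | ε; C ::= ) ) | ( ) S | ( )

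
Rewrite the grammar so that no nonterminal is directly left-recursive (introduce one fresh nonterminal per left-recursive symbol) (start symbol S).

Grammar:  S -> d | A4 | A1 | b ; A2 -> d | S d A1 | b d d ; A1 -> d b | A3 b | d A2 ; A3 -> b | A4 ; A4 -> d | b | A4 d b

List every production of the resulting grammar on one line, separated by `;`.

S -> d | A4 | A1 | b; A2 -> d | S d A1 | b d d; A1 -> d b | A3 b | d A2; A3 -> b | A4; A4 -> d A4' | b A4'; A4' -> d b A4' | eps

Left recursion appears on A4.
For A4: α = {d b}, β = {d, b}. Rewrite as A4 → β A4' and A4' → α A4' | ε.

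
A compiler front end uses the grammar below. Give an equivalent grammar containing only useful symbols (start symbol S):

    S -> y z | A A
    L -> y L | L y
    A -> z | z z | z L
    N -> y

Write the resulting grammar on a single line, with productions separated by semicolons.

Generating nonterminals: {A, N, S}.
Reachable from S after that: {A, S}.
Removed useless symbols: {L, N} and every production mentioning them.

S -> y z | A A; A -> z | z z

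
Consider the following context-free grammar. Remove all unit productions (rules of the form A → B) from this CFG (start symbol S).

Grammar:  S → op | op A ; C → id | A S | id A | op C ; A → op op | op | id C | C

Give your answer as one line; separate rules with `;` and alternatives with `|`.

S → op | op A; C → id | A S | id A | op C; A → id | A S | id A | op C | op op | op | id C

Unit pairs: A ⇒* {C}.
For each unit pair (A, B), copy every non-unit production of B to A, then drop all unit productions.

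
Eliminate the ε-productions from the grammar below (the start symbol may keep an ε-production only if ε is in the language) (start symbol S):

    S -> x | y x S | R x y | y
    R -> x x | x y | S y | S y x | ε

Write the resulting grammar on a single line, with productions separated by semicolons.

The nullable symbols are {R}.
ε ∉ L(G), so no ε-production is kept.
Add the nullable-subset variants: S → R x y gives R x y | x y.

S -> x | y x S | R x y | x y | y; R -> x x | x y | S y | S y x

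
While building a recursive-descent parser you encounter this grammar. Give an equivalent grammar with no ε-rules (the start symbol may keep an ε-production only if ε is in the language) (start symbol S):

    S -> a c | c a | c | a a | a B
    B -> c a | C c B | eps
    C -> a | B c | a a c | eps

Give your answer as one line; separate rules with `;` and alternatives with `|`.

Nullable set = {B, C}.
ε ∉ L(G), so no ε-production is kept.
Expand every rule over subsets of its nullable positions: S → a B gives a B | a. B → C c B gives C c B | C c | c B | c. C → B c gives B c | c.

S -> a c | c a | c | a a | a B | a; B -> c a | C c B | C c | c B | c; C -> a | B c | c | a a c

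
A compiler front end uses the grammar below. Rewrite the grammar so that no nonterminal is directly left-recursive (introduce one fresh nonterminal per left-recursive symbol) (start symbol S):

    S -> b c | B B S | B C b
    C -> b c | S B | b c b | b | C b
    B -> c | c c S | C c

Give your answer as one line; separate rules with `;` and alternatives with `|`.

S -> b c | B B S | B C b; C -> b c C' | S B C' | b c b C' | b C'; B -> c | c c S | C c; C' -> b C' | ε

Left recursion appears on C.
For C: α = {b}, β = {b c, S B, b c b, b}. Rewrite as C → β C' and C' → α C' | ε.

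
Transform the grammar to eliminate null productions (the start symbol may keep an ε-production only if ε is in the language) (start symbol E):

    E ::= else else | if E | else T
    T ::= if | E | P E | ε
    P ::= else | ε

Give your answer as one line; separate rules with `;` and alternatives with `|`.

E ::= else else | if E | else T | else; T ::= if | E | P E; P ::= else

The nullable symbols are {P, T}.
ε ∉ L(G), so no ε-production is kept.
Add the nullable-subset variants: E → else T gives else T | else.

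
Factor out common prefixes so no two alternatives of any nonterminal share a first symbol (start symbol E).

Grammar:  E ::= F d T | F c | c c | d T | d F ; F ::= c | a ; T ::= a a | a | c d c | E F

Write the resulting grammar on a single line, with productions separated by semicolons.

E has alternatives sharing prefix 'F': factor to E → F E' with E' → d T | c.
E has alternatives sharing prefix 'd': factor to E → d E'' with E'' → T | F.
T has alternatives sharing prefix 'a': factor to T → a T' with T' → a | ε.

E ::= c c | F E' | d E''; F ::= c | a; T ::= c d c | E F | a T'; E' ::= d T | c; E'' ::= T | F; T' ::= a | ε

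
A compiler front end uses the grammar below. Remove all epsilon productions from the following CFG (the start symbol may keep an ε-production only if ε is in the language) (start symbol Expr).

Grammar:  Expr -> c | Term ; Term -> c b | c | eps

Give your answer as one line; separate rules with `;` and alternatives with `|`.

The nullable symbols are {Expr, Term}.
ε ∈ L(G) since Expr is nullable, so keep Expr → ε.

Expr -> c | Term | eps; Term -> c b | c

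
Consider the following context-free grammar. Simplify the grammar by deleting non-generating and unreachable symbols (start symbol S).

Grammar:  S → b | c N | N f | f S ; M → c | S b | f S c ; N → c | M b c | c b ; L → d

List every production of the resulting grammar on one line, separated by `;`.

Generating nonterminals: {L, M, N, S}.
Reachable from S after that: {M, N, S}.
Removed useless symbols: {L} and every production mentioning them.

S → b | c N | N f | f S; M → c | S b | f S c; N → c | M b c | c b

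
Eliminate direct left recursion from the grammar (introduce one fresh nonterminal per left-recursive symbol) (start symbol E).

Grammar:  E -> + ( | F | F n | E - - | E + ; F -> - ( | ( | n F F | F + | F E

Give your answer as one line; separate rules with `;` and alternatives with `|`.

E -> + ( E' | F E' | F n E'; F -> - ( F' | ( F' | n F F F'; E' -> - - E' | + E' | eps; F' -> + F' | E F' | eps

E, F are directly left-recursive.
For E: α = {- -, +}, β = {+ (, F, F n}. Rewrite as E → β E' and E' → α E' | ε.
For F: α = {+, E}, β = {- (, (, n F F}. Rewrite as F → β F' and F' → α F' | ε.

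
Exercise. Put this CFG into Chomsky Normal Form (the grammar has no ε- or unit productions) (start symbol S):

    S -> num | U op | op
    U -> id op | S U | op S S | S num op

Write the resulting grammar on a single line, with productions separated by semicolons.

S -> num | U X1 | op; U -> X2 X1 | S U | X1 Y1 | S Y2; X1 -> op; X2 -> id; X3 -> num; Y1 -> S S; Y2 -> X3 X1

Introduce a nonterminal for each terminal appearing in a rule of length ≥ 2: X1 → op, X2 → id, X3 → num.
Binarize each right-hand side of length ≥ 3 by chaining fresh nonterminals (Y1, Y2, …): affected rules were U → X1 S S; U → S X3 X1.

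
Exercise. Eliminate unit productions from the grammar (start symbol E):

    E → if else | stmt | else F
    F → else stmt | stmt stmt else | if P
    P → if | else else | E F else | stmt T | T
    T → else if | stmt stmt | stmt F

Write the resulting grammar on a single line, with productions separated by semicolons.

E → if else | stmt | else F; F → else stmt | stmt stmt else | if P; P → if | else else | E F else | stmt T | else if | stmt stmt | stmt F; T → else if | stmt stmt | stmt F

Unit pairs: P ⇒* {T}.
For every A with A ⇒* B via unit rules, add B's non-unit alternatives to A; then delete every rule of the form X → Y.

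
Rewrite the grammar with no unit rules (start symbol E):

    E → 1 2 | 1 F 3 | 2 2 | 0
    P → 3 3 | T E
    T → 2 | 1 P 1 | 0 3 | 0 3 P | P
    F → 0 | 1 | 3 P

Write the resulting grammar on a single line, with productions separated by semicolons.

Unit pairs: T ⇒* {P}.
For every A with A ⇒* B via unit rules, add B's non-unit alternatives to A; then delete every rule of the form X → Y.

E → 1 2 | 1 F 3 | 2 2 | 0; P → 3 3 | T E; T → 3 3 | T E | 2 | 1 P 1 | 0 3 | 0 3 P; F → 0 | 1 | 3 P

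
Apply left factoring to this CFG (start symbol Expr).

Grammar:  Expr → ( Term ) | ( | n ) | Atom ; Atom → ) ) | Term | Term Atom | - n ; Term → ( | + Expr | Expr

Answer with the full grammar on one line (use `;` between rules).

Expr has alternatives sharing prefix '(': factor to Expr → ( Expr1 with Expr1 → Term ) | ε.
Atom has alternatives sharing prefix 'Term': factor to Atom → Term Atom1 with Atom1 → ε | Atom.

Expr → n ) | Atom | ( Expr1; Atom → ) ) | - n | Term Atom1; Term → ( | + Expr | Expr; Expr1 → Term ) | ε; Atom1 → ε | Atom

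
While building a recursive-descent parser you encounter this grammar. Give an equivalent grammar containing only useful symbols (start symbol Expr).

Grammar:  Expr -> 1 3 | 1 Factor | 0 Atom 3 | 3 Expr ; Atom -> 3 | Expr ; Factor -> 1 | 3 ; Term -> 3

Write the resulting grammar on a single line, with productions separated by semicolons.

Generating nonterminals: {Atom, Expr, Factor, Term}.
Reachable from Expr after that: {Atom, Expr, Factor}.
Removed useless symbols: {Term} and every production mentioning them.

Expr -> 1 3 | 1 Factor | 0 Atom 3 | 3 Expr; Atom -> 3 | Expr; Factor -> 1 | 3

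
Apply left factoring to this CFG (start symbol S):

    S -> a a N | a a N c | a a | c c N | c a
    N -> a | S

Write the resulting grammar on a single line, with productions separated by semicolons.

S has alternatives sharing prefix 'a a': factor to S → a a S' with S' → N | N c | ε.
S has alternatives sharing prefix 'c': factor to S → c S'' with S'' → c N | a.
S' has alternatives sharing prefix 'N': factor to S' → N S''' with S''' → ε | c.

S -> a a S' | c S''; N -> a | S; S' -> ε | N S'''; S'' -> c N | a; S''' -> ε | c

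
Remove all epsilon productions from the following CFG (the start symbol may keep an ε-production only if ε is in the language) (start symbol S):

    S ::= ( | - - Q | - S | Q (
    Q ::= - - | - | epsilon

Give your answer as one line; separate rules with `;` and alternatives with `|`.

S ::= ( | - - Q | - - | - S | Q (; Q ::= - - | -

The nullable symbols are {Q}.
ε ∉ L(G), so no ε-production is kept.
Add the nullable-subset variants: S → - - Q gives - - Q | - -.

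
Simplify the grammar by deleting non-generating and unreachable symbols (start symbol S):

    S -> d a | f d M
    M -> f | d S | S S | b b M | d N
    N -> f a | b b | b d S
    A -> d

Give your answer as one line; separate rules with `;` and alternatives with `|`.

Generating nonterminals: {A, M, N, S}.
Reachable from S after that: {M, N, S}.
Removed useless symbols: {A} and every production mentioning them.

S -> d a | f d M; M -> f | d S | S S | b b M | d N; N -> f a | b b | b d S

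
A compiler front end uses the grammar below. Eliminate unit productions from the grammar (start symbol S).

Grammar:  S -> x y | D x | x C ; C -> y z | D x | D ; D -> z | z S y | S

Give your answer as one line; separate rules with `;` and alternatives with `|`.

Unit pairs: C ⇒* {D, S}; D ⇒* {S}.
For each unit pair (A, B), copy every non-unit production of B to A, then drop all unit productions.

S -> x y | D x | x C; C -> x y | D x | x C | y z | z | z S y; D -> x y | D x | x C | z | z S y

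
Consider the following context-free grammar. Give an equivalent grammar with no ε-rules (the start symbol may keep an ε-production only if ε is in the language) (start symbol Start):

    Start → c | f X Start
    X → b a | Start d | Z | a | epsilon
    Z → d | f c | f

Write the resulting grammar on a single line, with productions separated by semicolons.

Nullable nonterminals: {X}.
ε ∉ L(G), so no ε-production is kept.
Add the nullable-subset variants: Start → f X Start gives f X Start | f Start.

Start → c | f X Start | f Start; X → b a | Start d | Z | a; Z → d | f c | f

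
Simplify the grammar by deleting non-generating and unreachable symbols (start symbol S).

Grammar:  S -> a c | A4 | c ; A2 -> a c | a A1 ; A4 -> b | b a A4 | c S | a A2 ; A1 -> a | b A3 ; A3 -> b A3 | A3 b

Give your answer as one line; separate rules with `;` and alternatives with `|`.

Generating nonterminals: {A1, A2, A4, S}.
Reachable from S after that: {A1, A2, A4, S}.
Removed useless symbols: {A3} and every production mentioning them.

S -> a c | A4 | c; A2 -> a c | a A1; A4 -> b | b a A4 | c S | a A2; A1 -> a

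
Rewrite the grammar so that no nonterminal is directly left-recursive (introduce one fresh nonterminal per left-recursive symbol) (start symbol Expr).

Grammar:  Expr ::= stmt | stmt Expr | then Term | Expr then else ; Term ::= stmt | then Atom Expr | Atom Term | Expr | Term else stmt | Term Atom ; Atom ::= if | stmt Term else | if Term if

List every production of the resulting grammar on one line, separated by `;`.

Expr, Term are directly left-recursive.
For Expr: α = {then else}, β = {stmt, stmt Expr, then Term}. Rewrite as Expr → β Expr1 and Expr1 → α Expr1 | ε.
For Term: α = {else stmt, Atom}, β = {stmt, then Atom Expr, Atom Term, Expr}. Rewrite as Term → β Term1 and Term1 → α Term1 | ε.

Expr ::= stmt Expr1 | stmt Expr Expr1 | then Term Expr1; Term ::= stmt Term1 | then Atom Expr Term1 | Atom Term Term1 | Expr Term1; Atom ::= if | stmt Term else | if Term if; Expr1 ::= then else Expr1 | ε; Term1 ::= else stmt Term1 | Atom Term1 | ε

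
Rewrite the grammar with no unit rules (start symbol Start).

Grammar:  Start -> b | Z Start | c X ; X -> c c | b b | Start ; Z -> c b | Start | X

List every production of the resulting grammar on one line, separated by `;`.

Start -> b | Z Start | c X; X -> b | Z Start | c X | c c | b b; Z -> c b | b | Z Start | c X | c c | b b

Unit pairs: X ⇒* {Start}; Z ⇒* {Start, X}.
Replace each nonterminal's rules with the union of the non-unit rules of every nonterminal it unit-derives.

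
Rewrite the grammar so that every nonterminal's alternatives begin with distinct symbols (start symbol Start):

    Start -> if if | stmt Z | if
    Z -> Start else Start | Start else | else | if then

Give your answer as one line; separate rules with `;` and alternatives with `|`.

Start has alternatives sharing prefix 'if': factor to Start → if Start1 with Start1 → if | ε.
Z has alternatives sharing prefix 'Start else': factor to Z → Start else Z1 with Z1 → Start | ε.

Start -> stmt Z | if Start1; Z -> else | if then | Start else Z1; Start1 -> if | eps; Z1 -> Start | eps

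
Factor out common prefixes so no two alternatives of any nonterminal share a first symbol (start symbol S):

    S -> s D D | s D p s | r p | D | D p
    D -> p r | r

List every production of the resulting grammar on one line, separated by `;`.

S -> r p | s D S' | D S''; D -> p r | r; S' -> D | p s; S'' -> ε | p

S has alternatives sharing prefix 's D': factor to S → s D S' with S' → D | p s.
S has alternatives sharing prefix 'D': factor to S → D S'' with S'' → ε | p.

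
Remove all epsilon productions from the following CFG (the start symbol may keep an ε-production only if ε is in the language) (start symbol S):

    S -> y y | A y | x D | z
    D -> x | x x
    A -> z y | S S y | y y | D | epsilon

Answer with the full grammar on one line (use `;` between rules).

S -> y y | A y | y | x D | z; D -> x | x x; A -> z y | S S y | y y | D

The nullable symbols are {A}.
ε ∉ L(G), so no ε-production is kept.
Add the nullable-subset variants: S → A y gives A y | y.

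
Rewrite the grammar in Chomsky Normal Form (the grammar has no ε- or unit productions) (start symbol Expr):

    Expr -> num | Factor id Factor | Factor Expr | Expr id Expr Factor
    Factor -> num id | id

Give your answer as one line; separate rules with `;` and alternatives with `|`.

Introduce a nonterminal for each terminal appearing in a rule of length ≥ 2: X1 → id, X2 → num.
Binarize each right-hand side of length ≥ 3 by chaining fresh nonterminals (Y1, Y2, …): affected rules were Expr → Factor X1 Factor; Expr → Expr X1 Expr Factor.

Expr -> num | Factor Y1 | Factor Expr | Expr Y2; Factor -> X2 X1 | id; X1 -> id; X2 -> num; Y1 -> X1 Factor; Y2 -> X1 Y3; Y3 -> Expr Factor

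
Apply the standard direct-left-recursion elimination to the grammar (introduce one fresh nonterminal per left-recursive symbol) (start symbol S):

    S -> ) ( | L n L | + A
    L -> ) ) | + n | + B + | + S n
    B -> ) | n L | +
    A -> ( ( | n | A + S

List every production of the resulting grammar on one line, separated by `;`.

Directly left-recursive nonterminal: A.
For A: α = {+ S}, β = {( (, n}. Rewrite as A → β A' and A' → α A' | ε.

S -> ) ( | L n L | + A; L -> ) ) | + n | + B + | + S n; B -> ) | n L | +; A -> ( ( A' | n A'; A' -> + S A' | eps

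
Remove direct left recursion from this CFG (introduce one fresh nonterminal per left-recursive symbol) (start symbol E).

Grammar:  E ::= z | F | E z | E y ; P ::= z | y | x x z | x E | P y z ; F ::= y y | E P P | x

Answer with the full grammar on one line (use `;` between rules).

E ::= z E' | F E'; P ::= z P' | y P' | x x z P' | x E P'; F ::= y y | E P P | x; E' ::= z E' | y E' | ε; P' ::= y z P' | ε

E, P are directly left-recursive.
For E: α = {z, y}, β = {z, F}. Rewrite as E → β E' and E' → α E' | ε.
For P: α = {y z}, β = {z, y, x x z, x E}. Rewrite as P → β P' and P' → α P' | ε.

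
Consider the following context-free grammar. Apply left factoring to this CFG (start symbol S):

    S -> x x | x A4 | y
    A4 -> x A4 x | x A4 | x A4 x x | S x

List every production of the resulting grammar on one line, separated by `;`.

S -> y | x S'; A4 -> S x | x A4 A4'; S' -> x | A4; A4' -> ε | x A4''; A4'' -> ε | x

S has alternatives sharing prefix 'x': factor to S → x S' with S' → x | A4.
A4 has alternatives sharing prefix 'x A4': factor to A4 → x A4 A4' with A4' → x | ε | x x.
A4' has alternatives sharing prefix 'x': factor to A4' → x A4'' with A4'' → ε | x.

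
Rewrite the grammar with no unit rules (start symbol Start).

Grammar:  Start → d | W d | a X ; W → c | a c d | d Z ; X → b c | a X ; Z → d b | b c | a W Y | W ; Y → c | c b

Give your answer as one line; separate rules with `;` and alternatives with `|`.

Start → d | W d | a X; W → c | a c d | d Z; X → b c | a X; Z → d b | b c | a W Y | c | a c d | d Z; Y → c | c b

Unit pairs: Z ⇒* {W}.
For every A with A ⇒* B via unit rules, add B's non-unit alternatives to A; then delete every rule of the form X → Y.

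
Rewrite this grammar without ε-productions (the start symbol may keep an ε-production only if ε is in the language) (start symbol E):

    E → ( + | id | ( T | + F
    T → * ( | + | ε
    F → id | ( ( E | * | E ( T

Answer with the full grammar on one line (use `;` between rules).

E → ( + | id | ( T | ( | + F; T → * ( | +; F → id | ( ( E | * | E ( T | E (

The nullable symbols are {T}.
ε ∉ L(G), so no ε-production is kept.
For each production, add variants omitting each subset of nullable occurrences: E → ( T gives ( T | (. F → E ( T gives E ( T | E (.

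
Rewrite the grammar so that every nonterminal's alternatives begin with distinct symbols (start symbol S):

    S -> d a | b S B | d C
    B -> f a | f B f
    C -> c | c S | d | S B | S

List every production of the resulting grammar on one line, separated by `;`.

S -> b S B | d S'; B -> f B'; C -> d | c C' | S C''; S' -> a | C; B' -> a | B f; C' -> ε | S; C'' -> B | ε

S has alternatives sharing prefix 'd': factor to S → d S' with S' → a | C.
B has alternatives sharing prefix 'f': factor to B → f B' with B' → a | B f.
C has alternatives sharing prefix 'c': factor to C → c C' with C' → ε | S.
C has alternatives sharing prefix 'S': factor to C → S C'' with C'' → B | ε.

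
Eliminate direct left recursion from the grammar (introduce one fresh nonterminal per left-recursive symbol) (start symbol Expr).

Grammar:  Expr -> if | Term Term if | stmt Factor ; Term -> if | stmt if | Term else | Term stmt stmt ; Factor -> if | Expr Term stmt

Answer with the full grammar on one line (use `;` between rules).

Expr -> if | Term Term if | stmt Factor; Term -> if Term1 | stmt if Term1; Factor -> if | Expr Term stmt; Term1 -> else Term1 | stmt stmt Term1 | ε

Directly left-recursive nonterminal: Term.
For Term: α = {else, stmt stmt}, β = {if, stmt if}. Rewrite as Term → β Term1 and Term1 → α Term1 | ε.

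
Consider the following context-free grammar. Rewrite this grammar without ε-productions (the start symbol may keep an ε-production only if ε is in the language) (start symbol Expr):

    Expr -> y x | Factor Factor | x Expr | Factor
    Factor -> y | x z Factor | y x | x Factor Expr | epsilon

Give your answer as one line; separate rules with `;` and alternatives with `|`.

Nullable set = {Expr, Factor}.
ε ∈ L(G) since Expr is nullable, so keep Expr → ε.
Add the nullable-subset variants: Expr → Factor Factor gives Factor Factor | Factor. Expr → x Expr gives x Expr | x. Factor → x z Factor gives x z Factor | x z. Factor → x Factor Expr gives x Factor Expr | x Factor | x Expr | x.

Expr -> y x | Factor Factor | Factor | x Expr | x | epsilon; Factor -> y | x z Factor | x z | y x | x Factor Expr | x Factor | x Expr | x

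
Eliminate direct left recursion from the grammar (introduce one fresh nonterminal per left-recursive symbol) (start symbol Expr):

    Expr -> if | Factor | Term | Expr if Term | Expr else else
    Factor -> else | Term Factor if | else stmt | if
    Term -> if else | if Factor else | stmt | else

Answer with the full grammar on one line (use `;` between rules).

Expr -> if Expr1 | Factor Expr1 | Term Expr1; Factor -> else | Term Factor if | else stmt | if; Term -> if else | if Factor else | stmt | else; Expr1 -> if Term Expr1 | else else Expr1 | ε

Directly left-recursive nonterminal: Expr.
For Expr: α = {if Term, else else}, β = {if, Factor, Term}. Rewrite as Expr → β Expr1 and Expr1 → α Expr1 | ε.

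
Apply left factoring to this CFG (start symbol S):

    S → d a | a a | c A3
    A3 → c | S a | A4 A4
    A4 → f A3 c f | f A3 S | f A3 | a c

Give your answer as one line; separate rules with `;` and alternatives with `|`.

A4 has alternatives sharing prefix 'f A3': factor to A4 → f A3 A4' with A4' → c f | S | ε.

S → d a | a a | c A3; A3 → c | S a | A4 A4; A4 → a c | f A3 A4'; A4' → c f | S | ε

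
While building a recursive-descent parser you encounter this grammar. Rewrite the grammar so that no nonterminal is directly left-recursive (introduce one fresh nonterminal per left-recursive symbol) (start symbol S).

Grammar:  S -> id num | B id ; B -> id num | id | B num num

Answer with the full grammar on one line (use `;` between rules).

Left recursion appears on B.
For B: α = {num num}, β = {id num, id}. Rewrite as B → β B' and B' → α B' | ε.

S -> id num | B id; B -> id num B' | id B'; B' -> num num B' | eps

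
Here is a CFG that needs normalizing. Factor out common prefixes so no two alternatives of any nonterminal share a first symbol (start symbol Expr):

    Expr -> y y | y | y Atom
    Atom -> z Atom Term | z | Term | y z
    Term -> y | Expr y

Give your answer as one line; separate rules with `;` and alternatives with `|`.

Expr has alternatives sharing prefix 'y': factor to Expr → y Expr1 with Expr1 → y | ε | Atom.
Atom has alternatives sharing prefix 'z': factor to Atom → z Atom1 with Atom1 → Atom Term | ε.

Expr -> y Expr1; Atom -> Term | y z | z Atom1; Term -> y | Expr y; Expr1 -> y | eps | Atom; Atom1 -> Atom Term | eps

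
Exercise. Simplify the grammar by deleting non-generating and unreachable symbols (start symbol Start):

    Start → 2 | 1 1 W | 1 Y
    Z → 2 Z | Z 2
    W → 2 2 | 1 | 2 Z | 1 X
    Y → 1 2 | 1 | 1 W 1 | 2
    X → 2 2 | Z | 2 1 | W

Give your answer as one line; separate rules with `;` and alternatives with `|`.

Start → 2 | 1 1 W | 1 Y; W → 2 2 | 1 | 1 X; Y → 1 2 | 1 | 1 W 1 | 2; X → 2 2 | 2 1 | W

Generating nonterminals: {Start, W, X, Y}.
Reachable from Start after that: {Start, W, X, Y}.
Removed useless symbols: {Z} and every production mentioning them.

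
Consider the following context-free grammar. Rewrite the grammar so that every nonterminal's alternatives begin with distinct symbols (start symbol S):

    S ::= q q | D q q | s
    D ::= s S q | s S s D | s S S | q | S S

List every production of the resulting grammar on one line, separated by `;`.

S ::= q q | D q q | s; D ::= q | S S | s S D'; D' ::= q | s D | S

D has alternatives sharing prefix 's S': factor to D → s S D' with D' → q | s D | S.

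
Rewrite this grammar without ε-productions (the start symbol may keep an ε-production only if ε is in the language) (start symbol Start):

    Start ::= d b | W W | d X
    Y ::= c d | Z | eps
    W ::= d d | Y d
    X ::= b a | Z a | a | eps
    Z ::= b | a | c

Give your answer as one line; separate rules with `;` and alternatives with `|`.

Start ::= d b | W W | d X | d; Y ::= c d | Z; W ::= d d | Y d | d; X ::= b a | Z a | a; Z ::= b | a | c

Nullable nonterminals: {X, Y}.
ε ∉ L(G), so no ε-production is kept.
Add the nullable-subset variants: Start → d X gives d X | d. W → Y d gives Y d | d.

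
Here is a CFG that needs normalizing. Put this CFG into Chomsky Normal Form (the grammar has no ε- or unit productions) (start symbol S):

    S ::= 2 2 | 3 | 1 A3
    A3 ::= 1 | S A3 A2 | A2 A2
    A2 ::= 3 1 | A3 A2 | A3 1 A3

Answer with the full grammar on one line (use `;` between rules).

Introduce a nonterminal for each terminal appearing in a rule of length ≥ 2: X1 → 2, X2 → 1, X3 → 3.
Binarize each right-hand side of length ≥ 3 by chaining fresh nonterminals (Y1, Y2, …): affected rules were A3 → S A3 A2; A2 → A3 X2 A3.

S ::= X1 X1 | 3 | X2 A3; A3 ::= 1 | S Y1 | A2 A2; A2 ::= X3 X2 | A3 A2 | A3 Y2; X1 ::= 2; X2 ::= 1; X3 ::= 3; Y1 ::= A3 A2; Y2 ::= X2 A3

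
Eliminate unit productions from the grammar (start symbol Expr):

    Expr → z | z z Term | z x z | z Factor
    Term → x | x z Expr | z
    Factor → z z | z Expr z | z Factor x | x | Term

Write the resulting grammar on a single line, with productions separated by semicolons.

Expr → z | z z Term | z x z | z Factor; Term → x | x z Expr | z; Factor → x | x z Expr | z | z z | z Expr z | z Factor x

Unit pairs: Factor ⇒* {Term}.
For each unit pair (A, B), copy every non-unit production of B to A, then drop all unit productions.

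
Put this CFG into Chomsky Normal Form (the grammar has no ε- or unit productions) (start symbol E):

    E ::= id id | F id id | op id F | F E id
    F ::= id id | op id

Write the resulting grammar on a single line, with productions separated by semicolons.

Introduce a nonterminal for each terminal appearing in a rule of length ≥ 2: X1 → id, X2 → op.
Binarize each right-hand side of length ≥ 3 by chaining fresh nonterminals (Y1, Y2, …): affected rules were E → F X1 X1; E → X2 X1 F; E → F E X1.

E ::= X1 X1 | F Y1 | X2 Y2 | F Y3; F ::= X1 X1 | X2 X1; X1 ::= id; X2 ::= op; Y1 ::= X1 X1; Y2 ::= X1 F; Y3 ::= E X1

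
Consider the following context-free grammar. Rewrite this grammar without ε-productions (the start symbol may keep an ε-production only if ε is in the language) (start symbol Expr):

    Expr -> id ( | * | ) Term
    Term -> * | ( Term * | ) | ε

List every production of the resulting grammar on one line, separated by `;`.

Nullable set = {Term}.
ε ∉ L(G), so no ε-production is kept.
Add the nullable-subset variants: Expr → ) Term gives ) Term | ). Term → ( Term * gives ( Term * | ( *.

Expr -> id ( | * | ) Term | ); Term -> * | ( Term * | ( * | )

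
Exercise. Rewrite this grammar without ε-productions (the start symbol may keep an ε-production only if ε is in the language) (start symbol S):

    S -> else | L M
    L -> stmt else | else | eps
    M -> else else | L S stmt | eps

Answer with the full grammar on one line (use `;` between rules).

S -> else | L M | L | M | eps; L -> stmt else | else; M -> else else | L S stmt | L stmt | S stmt | stmt

The nullable symbols are {L, M, S}.
ε ∈ L(G) since S is nullable, so keep S → ε.
For each production, add variants omitting each subset of nullable occurrences: S → L M gives L M | L | M. M → L S stmt gives L S stmt | L stmt | S stmt | stmt.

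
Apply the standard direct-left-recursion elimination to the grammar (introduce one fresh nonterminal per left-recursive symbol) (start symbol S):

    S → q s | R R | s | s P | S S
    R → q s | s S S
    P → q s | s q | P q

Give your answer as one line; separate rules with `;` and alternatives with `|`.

S → q s S' | R R S' | s S' | s P S'; R → q s | s S S; P → q s P' | s q P'; S' → S S' | ε; P' → q P' | ε

Directly left-recursive nonterminals: S, P.
For S: α = {S}, β = {q s, R R, s, s P}. Rewrite as S → β S' and S' → α S' | ε.
For P: α = {q}, β = {q s, s q}. Rewrite as P → β P' and P' → α P' | ε.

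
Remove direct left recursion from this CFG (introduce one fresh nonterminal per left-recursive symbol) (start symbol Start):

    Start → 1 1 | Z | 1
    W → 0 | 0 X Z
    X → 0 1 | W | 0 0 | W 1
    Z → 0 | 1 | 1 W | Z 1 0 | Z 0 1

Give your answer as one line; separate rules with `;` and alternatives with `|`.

Start → 1 1 | Z | 1; W → 0 | 0 X Z; X → 0 1 | W | 0 0 | W 1; Z → 0 Z1 | 1 Z1 | 1 W Z1; Z1 → 1 0 Z1 | 0 1 Z1 | epsilon

Directly left-recursive nonterminal: Z.
For Z: α = {1 0, 0 1}, β = {0, 1, 1 W}. Rewrite as Z → β Z1 and Z1 → α Z1 | ε.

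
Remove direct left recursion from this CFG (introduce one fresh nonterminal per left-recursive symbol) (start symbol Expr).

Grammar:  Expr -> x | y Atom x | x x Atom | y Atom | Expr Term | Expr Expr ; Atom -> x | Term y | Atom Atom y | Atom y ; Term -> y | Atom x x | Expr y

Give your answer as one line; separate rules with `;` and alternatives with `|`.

Expr -> x Expr1 | y Atom x Expr1 | x x Atom Expr1 | y Atom Expr1; Atom -> x Atom1 | Term y Atom1; Term -> y | Atom x x | Expr y; Expr1 -> Term Expr1 | Expr Expr1 | ε; Atom1 -> Atom y Atom1 | y Atom1 | ε

Expr, Atom are directly left-recursive.
For Expr: α = {Term, Expr}, β = {x, y Atom x, x x Atom, y Atom}. Rewrite as Expr → β Expr1 and Expr1 → α Expr1 | ε.
For Atom: α = {Atom y, y}, β = {x, Term y}. Rewrite as Atom → β Atom1 and Atom1 → α Atom1 | ε.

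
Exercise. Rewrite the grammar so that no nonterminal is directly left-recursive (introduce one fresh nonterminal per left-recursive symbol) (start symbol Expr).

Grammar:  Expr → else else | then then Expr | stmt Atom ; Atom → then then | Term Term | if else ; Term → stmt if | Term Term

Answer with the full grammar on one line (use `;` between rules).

Expr → else else | then then Expr | stmt Atom; Atom → then then | Term Term | if else; Term → stmt if Term1; Term1 → Term Term1 | eps

Term is directly left-recursive.
For Term: α = {Term}, β = {stmt if}. Rewrite as Term → β Term1 and Term1 → α Term1 | ε.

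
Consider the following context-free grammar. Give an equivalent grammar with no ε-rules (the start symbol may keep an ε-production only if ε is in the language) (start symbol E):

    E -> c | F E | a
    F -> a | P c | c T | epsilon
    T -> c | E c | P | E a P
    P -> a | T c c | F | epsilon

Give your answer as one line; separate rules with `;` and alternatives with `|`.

The nullable symbols are {F, P, T}.
ε ∉ L(G), so no ε-production is kept.
Expand every rule over subsets of its nullable positions: F → P c gives P c | c. T → E a P gives E a P | E a. P → T c c gives T c c | c c.

E -> c | F E | a; F -> a | P c | c | c T; T -> c | E c | P | E a P | E a; P -> a | T c c | c c | F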